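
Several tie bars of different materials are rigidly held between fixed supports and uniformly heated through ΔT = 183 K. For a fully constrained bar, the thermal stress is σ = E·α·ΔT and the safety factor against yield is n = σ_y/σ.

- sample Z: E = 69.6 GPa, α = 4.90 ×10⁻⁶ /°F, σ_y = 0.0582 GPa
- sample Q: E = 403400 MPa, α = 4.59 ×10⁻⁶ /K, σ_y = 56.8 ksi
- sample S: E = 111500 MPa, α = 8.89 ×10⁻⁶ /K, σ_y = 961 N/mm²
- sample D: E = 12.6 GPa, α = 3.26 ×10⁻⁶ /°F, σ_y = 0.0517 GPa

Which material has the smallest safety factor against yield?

sample Z

With everything in SI (GPa, ×10⁻⁶/K, MPa):
  sample Z: E = 69.60, α = 8.82, σ_y = 58.20 → σ = 112 MPa, n = 0.518
  sample Q: E = 403.4, α = 4.59, σ_y = 391.6 → σ = 339 MPa, n = 1.16
  sample S: E = 111.5, α = 8.89, σ_y = 961.0 → σ = 181 MPa, n = 5.30
  sample D: E = 12.60, α = 5.87, σ_y = 51.70 → σ = 13.5 MPa, n = 3.82
Sample Z has the lowest safety factor, n = 0.518.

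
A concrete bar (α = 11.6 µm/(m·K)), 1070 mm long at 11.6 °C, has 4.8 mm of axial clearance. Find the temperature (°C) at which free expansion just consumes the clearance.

α·L₀·ΔT = 4.8 mm ⇒ ΔT = 4.8 / (11.6×10⁻⁶ × 1070.0) = 386.7 K.
T = 11.6 + 386.7 = 398.3 °C.

398 °C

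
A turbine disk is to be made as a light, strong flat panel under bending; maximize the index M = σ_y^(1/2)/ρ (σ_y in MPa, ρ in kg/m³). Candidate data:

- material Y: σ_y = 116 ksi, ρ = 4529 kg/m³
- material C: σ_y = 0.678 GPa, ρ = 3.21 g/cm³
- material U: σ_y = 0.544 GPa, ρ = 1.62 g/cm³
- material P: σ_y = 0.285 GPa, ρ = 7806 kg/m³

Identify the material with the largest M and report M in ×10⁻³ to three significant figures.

material U, M = 14.4×10⁻³

Putting every candidate on a common basis:
  material Y: σ_y = 799.8 MPa, ρ = 4529 kg/m³
  material C: σ_y = 678.0 MPa, ρ = 3210 kg/m³
  material U: σ_y = 544.0 MPa, ρ = 1620 kg/m³
  material P: σ_y = 285.0 MPa, ρ = 7806 kg/m³
  material U: M = 14.4×10⁻³
  material C: M = 8.11×10⁻³
  material Y: M = 6.24×10⁻³
  material P: M = 2.16×10⁻³
Material U has the largest M.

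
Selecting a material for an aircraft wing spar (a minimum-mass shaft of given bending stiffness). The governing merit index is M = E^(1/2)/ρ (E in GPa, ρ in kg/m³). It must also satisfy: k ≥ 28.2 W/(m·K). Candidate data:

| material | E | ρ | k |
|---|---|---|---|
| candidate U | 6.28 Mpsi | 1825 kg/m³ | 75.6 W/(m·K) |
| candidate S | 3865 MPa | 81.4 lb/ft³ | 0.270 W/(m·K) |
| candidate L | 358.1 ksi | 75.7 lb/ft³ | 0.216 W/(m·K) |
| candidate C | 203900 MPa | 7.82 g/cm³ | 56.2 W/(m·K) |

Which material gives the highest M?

Screen on constraints: k ≥ 28.2 W/(m·K). Survivors: candidate U, candidate C.
Normalizing units and computing the index:
  candidate U: E = 43.30 GPa, ρ = 1825 kg/m³
  candidate C: E = 203.9 GPa, ρ = 7820 kg/m³
  candidate U: M = 3.61×10⁻³
  candidate C: M = 1.83×10⁻³
Highest index: candidate U.

candidate U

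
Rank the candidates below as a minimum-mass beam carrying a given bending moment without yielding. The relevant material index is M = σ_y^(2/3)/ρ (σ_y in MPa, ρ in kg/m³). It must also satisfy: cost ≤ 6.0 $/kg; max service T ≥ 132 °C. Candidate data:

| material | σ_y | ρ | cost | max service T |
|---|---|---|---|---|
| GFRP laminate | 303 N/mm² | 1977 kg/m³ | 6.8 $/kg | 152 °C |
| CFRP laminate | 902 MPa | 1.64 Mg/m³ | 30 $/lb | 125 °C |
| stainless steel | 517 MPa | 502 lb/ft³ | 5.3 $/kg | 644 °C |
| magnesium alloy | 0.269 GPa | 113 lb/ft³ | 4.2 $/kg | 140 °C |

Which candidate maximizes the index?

Screen on constraints: cost ≤ 6.0 $/kg; max service T ≥ 132 °C. Survivors: stainless steel, magnesium alloy.
Putting every candidate on a common basis:
  stainless steel: σ_y = 517.0 MPa, ρ = 8041 kg/m³
  magnesium alloy: σ_y = 269.0 MPa, ρ = 1810 kg/m³
  magnesium alloy: M = 23.0×10⁻³
  stainless steel: M = 8.01×10⁻³
The maximum is for magnesium alloy.

magnesium alloy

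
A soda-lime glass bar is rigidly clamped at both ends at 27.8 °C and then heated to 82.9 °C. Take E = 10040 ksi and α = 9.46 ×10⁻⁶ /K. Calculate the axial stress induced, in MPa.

36.1 MPa

E = 10040 ksi = 69.22 GPa.
ΔT = 55.10 K. Constrained thermal stress σ = E·α·ΔT = 69.22×10³ MPa × 9.46×10⁻⁶ × 55.10 = 36.1 MPa (compressive).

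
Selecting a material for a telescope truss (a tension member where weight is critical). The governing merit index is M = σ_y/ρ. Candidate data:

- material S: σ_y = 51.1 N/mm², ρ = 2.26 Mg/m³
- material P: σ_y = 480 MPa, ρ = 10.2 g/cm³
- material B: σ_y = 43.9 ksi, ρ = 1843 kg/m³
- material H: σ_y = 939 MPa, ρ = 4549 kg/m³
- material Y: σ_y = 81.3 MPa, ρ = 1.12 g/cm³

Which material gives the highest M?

In SI units:
  material S: σ_y = 51.10 MPa, ρ = 2260 kg/m³
  material P: σ_y = 480.0 MPa, ρ = 10200 kg/m³
  material B: σ_y = 302.7 MPa, ρ = 1843 kg/m³
  material H: σ_y = 939.0 MPa, ρ = 4549 kg/m³
  material Y: σ_y = 81.30 MPa, ρ = 1120 kg/m³
  material H: M = 206 kN·m/kg
  material B: M = 164 kN·m/kg
  material Y: M = 72.6 kN·m/kg
  material P: M = 47.1 kN·m/kg
  material S: M = 22.6 kN·m/kg
Highest index: material H.

material H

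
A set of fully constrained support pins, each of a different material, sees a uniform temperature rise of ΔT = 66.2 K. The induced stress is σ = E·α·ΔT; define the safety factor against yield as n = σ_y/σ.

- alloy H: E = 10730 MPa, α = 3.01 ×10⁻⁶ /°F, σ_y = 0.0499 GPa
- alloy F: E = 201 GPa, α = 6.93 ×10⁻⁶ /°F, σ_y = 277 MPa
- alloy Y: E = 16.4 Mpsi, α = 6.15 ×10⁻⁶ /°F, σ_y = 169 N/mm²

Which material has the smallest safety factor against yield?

In consistent units (E in GPa, α in ×10⁻⁶/K, σ_y in MPa):
  alloy H: E = 10.73, α = 5.42, σ_y = 49.90 → σ = 3.85 MPa, n = 13.0
  alloy F: E = 201.0, α = 12.5, σ_y = 277.0 → σ = 166 MPa, n = 1.67
  alloy Y: E = 113.1, α = 11.1, σ_y = 169.0 → σ = 82.9 MPa, n = 2.04
The minimum is alloy F at n = 1.67.

alloy F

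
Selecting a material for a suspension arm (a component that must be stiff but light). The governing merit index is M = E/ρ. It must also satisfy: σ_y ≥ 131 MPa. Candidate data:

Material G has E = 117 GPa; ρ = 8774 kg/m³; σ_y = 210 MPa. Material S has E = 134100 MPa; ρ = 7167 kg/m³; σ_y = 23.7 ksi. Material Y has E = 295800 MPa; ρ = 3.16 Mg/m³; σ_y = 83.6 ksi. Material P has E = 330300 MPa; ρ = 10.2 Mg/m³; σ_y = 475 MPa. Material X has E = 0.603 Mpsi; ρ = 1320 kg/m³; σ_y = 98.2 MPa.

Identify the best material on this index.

material Y

Screen on constraints: σ_y ≥ 131 MPa. Survivors: material G, material S, material Y, material P.
Convert each candidate to consistent units, then evaluate M:
  material G: E = 117.0 GPa, ρ = 8774 kg/m³
  material S: E = 134.1 GPa, ρ = 7167 kg/m³
  material Y: E = 295.8 GPa, ρ = 3160 kg/m³
  material P: E = 330.3 GPa, ρ = 10200 kg/m³
  material Y: M = 93.6 MN·m/kg
  material P: M = 32.4 MN·m/kg
  material S: M = 18.7 MN·m/kg
  material G: M = 13.3 MN·m/kg
Material Y has the largest M.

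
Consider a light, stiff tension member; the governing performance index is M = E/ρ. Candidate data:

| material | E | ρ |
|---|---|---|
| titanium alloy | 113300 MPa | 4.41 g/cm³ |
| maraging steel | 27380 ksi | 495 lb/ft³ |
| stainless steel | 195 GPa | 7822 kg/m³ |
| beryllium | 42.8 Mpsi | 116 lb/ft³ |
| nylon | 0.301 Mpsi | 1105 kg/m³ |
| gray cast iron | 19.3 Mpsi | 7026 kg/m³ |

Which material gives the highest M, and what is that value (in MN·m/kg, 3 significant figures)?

beryllium, M = 159 MN·m/kg

In SI units:
  titanium alloy: E = 113.3 GPa, ρ = 4410 kg/m³
  maraging steel: E = 188.8 GPa, ρ = 7929 kg/m³
  stainless steel: E = 195.0 GPa, ρ = 7822 kg/m³
  beryllium: E = 295.1 GPa, ρ = 1858 kg/m³
  nylon: E = 2.075 GPa, ρ = 1105 kg/m³
  gray cast iron: E = 133.1 GPa, ρ = 7026 kg/m³
  beryllium: M = 159 MN·m/kg
  titanium alloy: M = 25.7 MN·m/kg
  stainless steel: M = 24.9 MN·m/kg
  maraging steel: M = 23.8 MN·m/kg
  gray cast iron: M = 18.9 MN·m/kg
  nylon: M = 1.88 MN·m/kg
Beryllium has the largest M.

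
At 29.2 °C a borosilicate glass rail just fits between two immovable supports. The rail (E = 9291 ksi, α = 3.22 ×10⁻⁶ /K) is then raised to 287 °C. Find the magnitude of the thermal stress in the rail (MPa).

E = 9291 ksi = 64.06 GPa.
ΔT = 257.8 K. Constrained thermal stress σ = E·α·ΔT = 64.06×10³ MPa × 3.22×10⁻⁶ × 257.8 = 53.2 MPa (compressive).

53.2 MPa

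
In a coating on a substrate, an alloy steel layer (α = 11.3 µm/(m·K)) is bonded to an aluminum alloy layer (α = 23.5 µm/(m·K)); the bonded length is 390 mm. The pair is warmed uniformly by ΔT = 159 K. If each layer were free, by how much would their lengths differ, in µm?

Δα = |11.3 − 23.5|×10⁻⁶/K = 12.2×10⁻⁶/K.
ΔL_mismatch = Δα·L·ΔT = 12.2×10⁻⁶ × 390.0 mm × 159.0 K = 757 µm.

757 µm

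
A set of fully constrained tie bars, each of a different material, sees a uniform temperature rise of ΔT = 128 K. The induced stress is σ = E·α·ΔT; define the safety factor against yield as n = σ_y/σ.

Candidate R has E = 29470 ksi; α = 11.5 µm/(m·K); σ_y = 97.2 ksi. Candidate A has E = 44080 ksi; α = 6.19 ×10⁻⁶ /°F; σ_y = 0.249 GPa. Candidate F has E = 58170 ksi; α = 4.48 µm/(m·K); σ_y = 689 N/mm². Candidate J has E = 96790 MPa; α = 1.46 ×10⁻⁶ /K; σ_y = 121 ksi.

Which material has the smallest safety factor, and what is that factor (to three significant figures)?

candidate A, n = 0.574

In consistent units (E in GPa, α in ×10⁻⁶/K, σ_y in MPa):
  candidate R: E = 203.2, α = 11.5, σ_y = 670.2 → σ = 299 MPa, n = 2.24
  candidate A: E = 303.9, α = 11.1, σ_y = 249.0 → σ = 433 MPa, n = 0.574
  candidate F: E = 401.1, α = 4.48, σ_y = 689.0 → σ = 230 MPa, n = 3.00
  candidate J: E = 96.79, α = 1.46, σ_y = 834.3 → σ = 18.1 MPa, n = 46.1
Smallest n: candidate A with n = 0.574.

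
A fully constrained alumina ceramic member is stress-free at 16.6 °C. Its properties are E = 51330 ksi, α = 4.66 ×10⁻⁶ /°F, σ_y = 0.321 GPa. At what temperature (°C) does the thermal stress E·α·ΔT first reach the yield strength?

125 °C

E = 51330 ksi = 353.9 GPa.
α = 4.66×10⁻⁶/°F × 9/5 = 8.39×10⁻⁶/K.
σ_y = 0.321 GPa = 321.0 MPa.
E·α·ΔT = 321.0 MPa ⇒ ΔT = 321.0 / (353.9×10³ × 8.39×10⁻⁶) = 108.1 K.
T = 16.6 + 108.1 = 124.7 °C.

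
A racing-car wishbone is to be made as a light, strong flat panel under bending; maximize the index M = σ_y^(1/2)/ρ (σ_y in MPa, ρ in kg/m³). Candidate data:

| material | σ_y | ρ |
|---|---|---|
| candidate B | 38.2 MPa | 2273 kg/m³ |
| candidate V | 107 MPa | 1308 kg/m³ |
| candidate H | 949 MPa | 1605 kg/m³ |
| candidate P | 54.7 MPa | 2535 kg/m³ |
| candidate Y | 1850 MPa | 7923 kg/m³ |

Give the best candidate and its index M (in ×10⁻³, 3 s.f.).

candidate H, M = 19.2×10⁻³

Computing M directly (units already consistent):
  candidate H: M = 19.2×10⁻³
  candidate V: M = 7.91×10⁻³
  candidate Y: M = 5.43×10⁻³
  candidate P: M = 2.92×10⁻³
  candidate B: M = 2.72×10⁻³
Highest index: candidate H.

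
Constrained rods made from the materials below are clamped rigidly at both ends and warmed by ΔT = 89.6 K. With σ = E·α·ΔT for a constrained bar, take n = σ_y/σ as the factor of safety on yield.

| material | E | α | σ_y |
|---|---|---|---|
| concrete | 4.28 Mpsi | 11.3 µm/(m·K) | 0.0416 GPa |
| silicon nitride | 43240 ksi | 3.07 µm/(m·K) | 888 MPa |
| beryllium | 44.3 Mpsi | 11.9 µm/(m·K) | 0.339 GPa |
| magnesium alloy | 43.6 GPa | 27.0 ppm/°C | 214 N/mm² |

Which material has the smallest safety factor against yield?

beryllium

In consistent units (E in GPa, α in ×10⁻⁶/K, σ_y in MPa):
  concrete: E = 29.51, α = 11.3, σ_y = 41.60 → σ = 29.9 MPa, n = 1.39
  silicon nitride: E = 298.1, α = 3.07, σ_y = 888.0 → σ = 82.0 MPa, n = 10.8
  beryllium: E = 305.4, α = 11.9, σ_y = 339.0 → σ = 326 MPa, n = 1.04
  magnesium alloy: E = 43.60, α = 27.0, σ_y = 214.0 → σ = 105 MPa, n = 2.03
Smallest n: beryllium with n = 1.04.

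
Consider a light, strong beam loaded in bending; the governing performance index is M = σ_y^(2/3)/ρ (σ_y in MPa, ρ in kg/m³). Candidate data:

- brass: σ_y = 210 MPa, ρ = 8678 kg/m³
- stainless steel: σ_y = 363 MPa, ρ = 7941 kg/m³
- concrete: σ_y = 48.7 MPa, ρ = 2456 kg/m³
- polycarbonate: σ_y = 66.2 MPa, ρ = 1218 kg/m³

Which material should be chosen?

Computing M directly (units already consistent):
  polycarbonate: M = 13.4×10⁻³
  stainless steel: M = 6.41×10⁻³
  concrete: M = 5.43×10⁻³
  brass: M = 4.07×10⁻³
Polycarbonate has the largest M.

polycarbonate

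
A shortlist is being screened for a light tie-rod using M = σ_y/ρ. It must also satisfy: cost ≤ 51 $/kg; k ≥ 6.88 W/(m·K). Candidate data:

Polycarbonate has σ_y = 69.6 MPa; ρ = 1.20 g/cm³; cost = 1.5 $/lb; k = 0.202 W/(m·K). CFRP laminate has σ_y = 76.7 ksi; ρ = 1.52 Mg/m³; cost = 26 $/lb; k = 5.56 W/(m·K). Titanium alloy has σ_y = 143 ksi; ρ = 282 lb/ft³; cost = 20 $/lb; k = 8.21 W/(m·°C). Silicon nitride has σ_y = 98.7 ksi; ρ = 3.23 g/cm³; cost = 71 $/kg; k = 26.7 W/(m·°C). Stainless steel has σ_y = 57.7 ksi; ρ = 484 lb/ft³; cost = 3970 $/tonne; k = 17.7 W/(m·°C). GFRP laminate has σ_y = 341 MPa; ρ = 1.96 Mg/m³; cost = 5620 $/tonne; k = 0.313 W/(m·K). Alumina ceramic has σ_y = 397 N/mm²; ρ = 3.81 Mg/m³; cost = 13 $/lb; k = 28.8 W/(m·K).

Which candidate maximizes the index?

Screen on constraints: cost ≤ 51 $/kg; k ≥ 6.88 W/(m·K). Survivors: titanium alloy, stainless steel, alumina ceramic.
Normalizing units and computing the index:
  titanium alloy: σ_y = 986.0 MPa, ρ = 4517 kg/m³
  stainless steel: σ_y = 397.8 MPa, ρ = 7753 kg/m³
  alumina ceramic: σ_y = 397.0 MPa, ρ = 3810 kg/m³
  titanium alloy: M = 218 kN·m/kg
  alumina ceramic: M = 104 kN·m/kg
  stainless steel: M = 51.3 kN·m/kg
Titanium alloy has the largest M.

titanium alloy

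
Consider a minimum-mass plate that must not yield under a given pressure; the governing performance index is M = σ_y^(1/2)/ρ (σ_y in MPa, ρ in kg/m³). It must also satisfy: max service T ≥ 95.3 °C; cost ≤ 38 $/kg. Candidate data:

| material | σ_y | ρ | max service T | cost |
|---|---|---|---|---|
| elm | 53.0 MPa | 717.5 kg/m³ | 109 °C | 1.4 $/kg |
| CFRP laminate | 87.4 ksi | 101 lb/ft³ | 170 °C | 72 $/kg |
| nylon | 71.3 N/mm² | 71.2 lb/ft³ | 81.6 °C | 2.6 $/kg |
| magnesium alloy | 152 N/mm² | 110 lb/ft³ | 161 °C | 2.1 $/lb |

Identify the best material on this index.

Screen on constraints: max service T ≥ 95.3 °C; cost ≤ 38 $/kg. Survivors: elm, magnesium alloy.
After converting to SI:
  elm: σ_y = 53.00 MPa, ρ = 717.5 kg/m³
  magnesium alloy: σ_y = 152.0 MPa, ρ = 1762 kg/m³
  elm: M = 10.1×10⁻³
  magnesium alloy: M = 7.00×10⁻³
Elm has the largest M.

elm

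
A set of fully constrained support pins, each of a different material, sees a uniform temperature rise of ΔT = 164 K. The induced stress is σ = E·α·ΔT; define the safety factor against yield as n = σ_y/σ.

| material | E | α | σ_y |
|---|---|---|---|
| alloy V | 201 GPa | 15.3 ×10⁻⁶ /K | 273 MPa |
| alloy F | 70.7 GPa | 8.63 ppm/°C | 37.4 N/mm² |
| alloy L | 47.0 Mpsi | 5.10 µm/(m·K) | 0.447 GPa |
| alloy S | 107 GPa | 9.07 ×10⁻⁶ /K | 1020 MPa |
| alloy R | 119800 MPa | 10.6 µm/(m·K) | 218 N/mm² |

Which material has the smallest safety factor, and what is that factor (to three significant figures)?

Converting E to GPa, α to ×10⁻⁶/K, σ_y to MPa, then σ and n for each:
  alloy V: E = 201.0, α = 15.3, σ_y = 273.0 → σ = 504 MPa, n = 0.541
  alloy F: E = 70.70, α = 8.63, σ_y = 37.40 → σ = 100 MPa, n = 0.374
  alloy L: E = 324.1, α = 5.10, σ_y = 447.0 → σ = 271 MPa, n = 1.65
  alloy S: E = 107.0, α = 9.07, σ_y = 1020 → σ = 159 MPa, n = 6.41
  alloy R: E = 119.8, α = 10.6, σ_y = 218.0 → σ = 208 MPa, n = 1.05
Alloy F has the lowest safety factor, n = 0.374.

alloy F, n = 0.374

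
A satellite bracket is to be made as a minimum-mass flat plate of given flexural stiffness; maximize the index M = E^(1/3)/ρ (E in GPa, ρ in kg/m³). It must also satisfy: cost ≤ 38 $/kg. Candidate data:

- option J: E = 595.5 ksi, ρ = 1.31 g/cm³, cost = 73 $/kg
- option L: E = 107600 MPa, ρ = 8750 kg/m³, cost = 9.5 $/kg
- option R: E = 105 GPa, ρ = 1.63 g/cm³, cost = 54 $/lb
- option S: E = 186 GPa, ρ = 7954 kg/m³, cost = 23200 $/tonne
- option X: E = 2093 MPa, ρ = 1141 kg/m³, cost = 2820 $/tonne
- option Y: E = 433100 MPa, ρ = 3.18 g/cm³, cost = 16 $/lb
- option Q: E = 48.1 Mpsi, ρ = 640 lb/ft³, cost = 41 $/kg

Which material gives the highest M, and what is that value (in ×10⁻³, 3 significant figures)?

option Y, M = 2.38×10⁻³

Screen on constraints: cost ≤ 38 $/kg. Survivors: option L, option S, option X, option Y.
Convert each candidate to consistent units, then evaluate M:
  option L: E = 107.6 GPa, ρ = 8750 kg/m³
  option S: E = 186.0 GPa, ρ = 7954 kg/m³
  option X: E = 2.093 GPa, ρ = 1141 kg/m³
  option Y: E = 433.1 GPa, ρ = 3180 kg/m³
  option Y: M = 2.38×10⁻³
  option X: M = 1.12×10⁻³
  option S: M = 0.718×10⁻³
  option L: M = 0.544×10⁻³
Highest index: option Y.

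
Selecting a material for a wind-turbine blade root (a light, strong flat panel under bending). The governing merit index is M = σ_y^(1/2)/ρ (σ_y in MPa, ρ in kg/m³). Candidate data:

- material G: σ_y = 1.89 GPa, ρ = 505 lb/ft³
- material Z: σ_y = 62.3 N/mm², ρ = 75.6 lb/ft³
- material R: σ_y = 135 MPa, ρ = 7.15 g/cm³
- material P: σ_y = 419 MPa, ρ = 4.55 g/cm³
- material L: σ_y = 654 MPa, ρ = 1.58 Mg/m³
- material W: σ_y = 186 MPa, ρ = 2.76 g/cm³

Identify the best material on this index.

material L

In SI units:
  material G: σ_y = 1890 MPa, ρ = 8089 kg/m³
  material Z: σ_y = 62.30 MPa, ρ = 1211 kg/m³
  material R: σ_y = 135.0 MPa, ρ = 7150 kg/m³
  material P: σ_y = 419.0 MPa, ρ = 4550 kg/m³
  material L: σ_y = 654.0 MPa, ρ = 1580 kg/m³
  material W: σ_y = 186.0 MPa, ρ = 2760 kg/m³
  material L: M = 16.2×10⁻³
  material Z: M = 6.52×10⁻³
  material G: M = 5.37×10⁻³
  material W: M = 4.94×10⁻³
  material P: M = 4.50×10⁻³
  material R: M = 1.63×10⁻³
Material L has the largest M.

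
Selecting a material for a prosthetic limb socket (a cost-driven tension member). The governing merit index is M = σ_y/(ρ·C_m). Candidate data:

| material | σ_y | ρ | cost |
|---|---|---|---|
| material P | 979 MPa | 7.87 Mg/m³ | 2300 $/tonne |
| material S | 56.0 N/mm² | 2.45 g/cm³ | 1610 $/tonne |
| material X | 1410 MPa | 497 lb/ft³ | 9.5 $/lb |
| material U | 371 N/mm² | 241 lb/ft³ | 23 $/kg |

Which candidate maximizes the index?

After converting to SI:
  material P: σ_y = 979.0 MPa, ρ = 7870 kg/m³, cost = 2.300 $/kg
  material S: σ_y = 56.00 MPa, ρ = 2450 kg/m³, cost = 1.610 $/kg
  material X: σ_y = 1410 MPa, ρ = 7961 kg/m³, cost = 20.94 $/kg
  material U: σ_y = 371.0 MPa, ρ = 3860 kg/m³, cost = 23.00 $/kg
  material P: M = 54.1 kN·m per $
  material S: M = 14.2 kN·m per $
  material X: M = 8.46 kN·m per $
  material U: M = 4.18 kN·m per $
Material P ranks first.

material P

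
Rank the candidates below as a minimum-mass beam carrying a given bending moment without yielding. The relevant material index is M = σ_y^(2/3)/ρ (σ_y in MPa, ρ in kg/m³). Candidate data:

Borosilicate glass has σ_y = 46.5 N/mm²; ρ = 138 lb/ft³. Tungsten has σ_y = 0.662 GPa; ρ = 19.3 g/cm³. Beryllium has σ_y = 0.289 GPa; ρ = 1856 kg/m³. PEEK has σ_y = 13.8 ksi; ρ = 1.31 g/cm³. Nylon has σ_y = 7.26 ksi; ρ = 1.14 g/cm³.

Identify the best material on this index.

beryllium

In SI units:
  borosilicate glass: σ_y = 46.50 MPa, ρ = 2211 kg/m³
  tungsten: σ_y = 662.0 MPa, ρ = 19300 kg/m³
  beryllium: σ_y = 289.0 MPa, ρ = 1856 kg/m³
  PEEK: σ_y = 95.15 MPa, ρ = 1310 kg/m³
  nylon: σ_y = 50.06 MPa, ρ = 1140 kg/m³
  beryllium: M = 23.6×10⁻³
  PEEK: M = 15.9×10⁻³
  nylon: M = 11.9×10⁻³
  borosilicate glass: M = 5.85×10⁻³
  tungsten: M = 3.94×10⁻³
Highest index: beryllium.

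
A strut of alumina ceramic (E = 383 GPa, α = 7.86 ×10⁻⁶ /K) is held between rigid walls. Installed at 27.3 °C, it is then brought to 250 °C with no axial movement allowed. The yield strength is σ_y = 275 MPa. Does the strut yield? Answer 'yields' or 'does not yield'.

yields

ΔT = 222.7 K. Constrained thermal stress σ = E·α·ΔT = 383.0×10³ MPa × 7.86×10⁻⁶ × 222.7 = 670 MPa (compressive).
Compare to σ_y = 275 MPa: σ ≥ σ_y, so it yields.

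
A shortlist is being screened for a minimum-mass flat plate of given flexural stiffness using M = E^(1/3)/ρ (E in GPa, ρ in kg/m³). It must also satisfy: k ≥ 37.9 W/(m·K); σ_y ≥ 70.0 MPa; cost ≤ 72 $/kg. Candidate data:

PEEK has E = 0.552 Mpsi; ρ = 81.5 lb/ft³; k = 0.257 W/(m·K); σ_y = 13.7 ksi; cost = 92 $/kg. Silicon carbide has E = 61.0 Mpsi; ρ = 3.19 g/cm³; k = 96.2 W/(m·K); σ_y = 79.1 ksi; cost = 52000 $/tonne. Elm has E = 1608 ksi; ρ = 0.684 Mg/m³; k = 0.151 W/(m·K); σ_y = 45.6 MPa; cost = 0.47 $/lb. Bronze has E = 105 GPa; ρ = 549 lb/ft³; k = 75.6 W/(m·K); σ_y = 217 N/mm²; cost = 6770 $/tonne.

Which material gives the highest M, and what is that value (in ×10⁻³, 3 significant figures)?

Screen on constraints: k ≥ 37.9 W/(m·K); σ_y ≥ 70.0 MPa; cost ≤ 72 $/kg. Survivors: silicon carbide, bronze.
In SI units:
  silicon carbide: E = 420.6 GPa, ρ = 3190 kg/m³
  bronze: E = 105.0 GPa, ρ = 8794 kg/m³
  silicon carbide: M = 2.35×10⁻³
  bronze: M = 0.536×10⁻³
Silicon carbide has the largest M.

silicon carbide, M = 2.35×10⁻³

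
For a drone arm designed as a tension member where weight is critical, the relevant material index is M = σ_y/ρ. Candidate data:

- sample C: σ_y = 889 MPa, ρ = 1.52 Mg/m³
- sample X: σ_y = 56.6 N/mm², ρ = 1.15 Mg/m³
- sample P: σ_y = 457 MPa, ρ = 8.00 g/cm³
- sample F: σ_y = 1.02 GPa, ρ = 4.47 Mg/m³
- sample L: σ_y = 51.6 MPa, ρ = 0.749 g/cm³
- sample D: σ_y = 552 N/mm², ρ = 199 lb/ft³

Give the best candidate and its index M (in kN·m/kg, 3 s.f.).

sample C, M = 585 kN·m/kg

Putting every candidate on a common basis:
  sample C: σ_y = 889.0 MPa, ρ = 1520 kg/m³
  sample X: σ_y = 56.60 MPa, ρ = 1150 kg/m³
  sample P: σ_y = 457.0 MPa, ρ = 8000 kg/m³
  sample F: σ_y = 1020 MPa, ρ = 4470 kg/m³
  sample L: σ_y = 51.60 MPa, ρ = 749.0 kg/m³
  sample D: σ_y = 552.0 MPa, ρ = 3188 kg/m³
  sample C: M = 585 kN·m/kg
  sample F: M = 228 kN·m/kg
  sample D: M = 173 kN·m/kg
  sample L: M = 68.9 kN·m/kg
  sample P: M = 57.1 kN·m/kg
  sample X: M = 49.2 kN·m/kg
Highest index: sample C.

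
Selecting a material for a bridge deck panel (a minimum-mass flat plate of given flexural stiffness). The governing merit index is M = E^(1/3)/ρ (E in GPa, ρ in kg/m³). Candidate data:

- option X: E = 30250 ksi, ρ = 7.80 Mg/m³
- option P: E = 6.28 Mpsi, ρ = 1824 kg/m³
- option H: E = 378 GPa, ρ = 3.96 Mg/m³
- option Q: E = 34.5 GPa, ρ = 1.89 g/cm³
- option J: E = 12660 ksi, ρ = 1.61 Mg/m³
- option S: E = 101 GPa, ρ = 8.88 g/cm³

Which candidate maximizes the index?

option J

In SI units:
  option X: E = 208.6 GPa, ρ = 7800 kg/m³
  option P: E = 43.30 GPa, ρ = 1824 kg/m³
  option H: E = 378.0 GPa, ρ = 3960 kg/m³
  option Q: E = 34.50 GPa, ρ = 1890 kg/m³
  option J: E = 87.29 GPa, ρ = 1610 kg/m³
  option S: E = 101.0 GPa, ρ = 8880 kg/m³
  option J: M = 2.76×10⁻³
  option P: M = 1.93×10⁻³
  option H: M = 1.83×10⁻³
  option Q: M = 1.72×10⁻³
  option X: M = 0.760×10⁻³
  option S: M = 0.524×10⁻³
The maximum is for option J.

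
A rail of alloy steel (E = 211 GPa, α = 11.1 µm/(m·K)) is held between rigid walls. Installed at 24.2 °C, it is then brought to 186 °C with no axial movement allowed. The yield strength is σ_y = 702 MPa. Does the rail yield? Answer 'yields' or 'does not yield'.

ΔT = 161.8 K. Constrained thermal stress σ = E·α·ΔT = 211.0×10³ MPa × 11.1×10⁻⁶ × 161.8 = 379 MPa (compressive).
Compare to σ_y = 702 MPa: σ < σ_y, so it does not yield.

does not yield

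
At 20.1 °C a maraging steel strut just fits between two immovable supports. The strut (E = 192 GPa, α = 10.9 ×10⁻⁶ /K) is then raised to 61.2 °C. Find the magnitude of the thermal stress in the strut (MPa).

86.0 MPa

ΔT = 41.10 K. Constrained thermal stress σ = E·α·ΔT = 192.0×10³ MPa × 10.9×10⁻⁶ × 41.10 = 86.0 MPa (compressive).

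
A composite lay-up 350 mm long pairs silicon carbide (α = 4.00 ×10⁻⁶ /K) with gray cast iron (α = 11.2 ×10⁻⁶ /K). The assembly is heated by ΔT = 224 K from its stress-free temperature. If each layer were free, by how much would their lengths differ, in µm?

564 µm

Δα = |4.00 − 11.2|×10⁻⁶/K = 7.20×10⁻⁶/K.
ΔL_mismatch = Δα·L·ΔT = 7.20×10⁻⁶ × 350.0 mm × 224.0 K = 564 µm.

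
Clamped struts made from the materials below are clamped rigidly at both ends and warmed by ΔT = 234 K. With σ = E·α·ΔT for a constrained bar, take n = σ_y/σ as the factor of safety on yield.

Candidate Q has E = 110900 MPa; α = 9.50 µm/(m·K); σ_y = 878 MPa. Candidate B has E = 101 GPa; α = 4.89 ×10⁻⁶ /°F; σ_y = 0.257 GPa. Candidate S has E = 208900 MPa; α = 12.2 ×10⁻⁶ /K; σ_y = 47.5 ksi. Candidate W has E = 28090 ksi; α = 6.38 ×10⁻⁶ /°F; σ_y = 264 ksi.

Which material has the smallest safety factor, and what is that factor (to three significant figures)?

candidate S, n = 0.549

With everything in SI (GPa, ×10⁻⁶/K, MPa):
  candidate Q: E = 110.9, α = 9.50, σ_y = 878.0 → σ = 247 MPa, n = 3.56
  candidate B: E = 101.0, α = 8.80, σ_y = 257.0 → σ = 208 MPa, n = 1.24
  candidate S: E = 208.9, α = 12.2, σ_y = 327.5 → σ = 596 MPa, n = 0.549
  candidate W: E = 193.7, α = 11.5, σ_y = 1820 → σ = 520 MPa, n = 3.50
Smallest n: candidate S with n = 0.549.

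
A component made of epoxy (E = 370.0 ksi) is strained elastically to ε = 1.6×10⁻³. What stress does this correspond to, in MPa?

E = 370.0 ksi = 2.551 GPa.
σ = E·ε = 2551 MPa × 1.6×10⁻³ = 4.08 MPa.

4.08 MPa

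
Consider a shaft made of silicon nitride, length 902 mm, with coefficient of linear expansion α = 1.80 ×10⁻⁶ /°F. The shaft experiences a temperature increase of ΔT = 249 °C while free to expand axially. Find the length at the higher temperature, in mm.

Convert α: 1.80×10⁻⁶/°F × (9/5) = 3.24×10⁻⁶/K.
ΔL = α·L₀·ΔT = 3.24×10⁻⁶ × 902 mm × 249.0 K = 0.728 mm.
L = L₀ + ΔL = 902 + 0.728 = 902.73 mm.

902.73 mm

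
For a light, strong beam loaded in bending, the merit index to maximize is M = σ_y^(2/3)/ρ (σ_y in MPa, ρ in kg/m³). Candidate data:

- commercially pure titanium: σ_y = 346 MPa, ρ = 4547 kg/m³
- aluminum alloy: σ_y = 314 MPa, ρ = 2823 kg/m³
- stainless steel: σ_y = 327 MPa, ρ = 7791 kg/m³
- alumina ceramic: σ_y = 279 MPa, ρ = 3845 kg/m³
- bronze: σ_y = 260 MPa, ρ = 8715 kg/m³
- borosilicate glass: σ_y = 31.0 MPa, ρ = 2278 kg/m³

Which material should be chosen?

Evaluate M for each candidate:
  aluminum alloy: M = 16.4×10⁻³
  alumina ceramic: M = 11.1×10⁻³
  commercially pure titanium: M = 10.8×10⁻³
  stainless steel: M = 6.09×10⁻³
  bronze: M = 4.67×10⁻³
  borosilicate glass: M = 4.33×10⁻³
The maximum is for aluminum alloy.

aluminum alloy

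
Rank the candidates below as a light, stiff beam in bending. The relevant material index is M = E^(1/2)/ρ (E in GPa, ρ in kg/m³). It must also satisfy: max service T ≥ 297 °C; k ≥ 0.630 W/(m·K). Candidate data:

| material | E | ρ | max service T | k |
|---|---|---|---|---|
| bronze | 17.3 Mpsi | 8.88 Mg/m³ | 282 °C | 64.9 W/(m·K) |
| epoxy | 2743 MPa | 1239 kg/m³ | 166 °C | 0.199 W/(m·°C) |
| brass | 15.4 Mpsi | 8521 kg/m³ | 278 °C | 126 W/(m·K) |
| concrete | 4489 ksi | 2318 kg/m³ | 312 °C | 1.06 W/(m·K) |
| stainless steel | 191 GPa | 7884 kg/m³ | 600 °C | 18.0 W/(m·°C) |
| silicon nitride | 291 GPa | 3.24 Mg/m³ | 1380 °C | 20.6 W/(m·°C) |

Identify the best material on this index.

Screen on constraints: max service T ≥ 297 °C; k ≥ 0.630 W/(m·K). Survivors: concrete, stainless steel, silicon nitride.
Putting every candidate on a common basis:
  concrete: E = 30.95 GPa, ρ = 2318 kg/m³
  stainless steel: E = 191.0 GPa, ρ = 7884 kg/m³
  silicon nitride: E = 291.0 GPa, ρ = 3240 kg/m³
  silicon nitride: M = 5.27×10⁻³
  concrete: M = 2.40×10⁻³
  stainless steel: M = 1.75×10⁻³
Silicon nitride has the largest M.

silicon nitride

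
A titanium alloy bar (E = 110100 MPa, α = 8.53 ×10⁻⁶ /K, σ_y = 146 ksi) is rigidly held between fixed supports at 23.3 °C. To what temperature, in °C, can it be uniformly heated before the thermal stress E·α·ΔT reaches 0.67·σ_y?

E = 110100 MPa = 110.1 GPa.
σ_y = 146 ksi = 1007 MPa.
E·α·ΔT = 674.4 MPa ⇒ ΔT = 674.4 / (110.1×10³ × 8.53×10⁻⁶) = 718.1 K.
T = 23.3 + 718.1 = 741.4 °C.

741 °C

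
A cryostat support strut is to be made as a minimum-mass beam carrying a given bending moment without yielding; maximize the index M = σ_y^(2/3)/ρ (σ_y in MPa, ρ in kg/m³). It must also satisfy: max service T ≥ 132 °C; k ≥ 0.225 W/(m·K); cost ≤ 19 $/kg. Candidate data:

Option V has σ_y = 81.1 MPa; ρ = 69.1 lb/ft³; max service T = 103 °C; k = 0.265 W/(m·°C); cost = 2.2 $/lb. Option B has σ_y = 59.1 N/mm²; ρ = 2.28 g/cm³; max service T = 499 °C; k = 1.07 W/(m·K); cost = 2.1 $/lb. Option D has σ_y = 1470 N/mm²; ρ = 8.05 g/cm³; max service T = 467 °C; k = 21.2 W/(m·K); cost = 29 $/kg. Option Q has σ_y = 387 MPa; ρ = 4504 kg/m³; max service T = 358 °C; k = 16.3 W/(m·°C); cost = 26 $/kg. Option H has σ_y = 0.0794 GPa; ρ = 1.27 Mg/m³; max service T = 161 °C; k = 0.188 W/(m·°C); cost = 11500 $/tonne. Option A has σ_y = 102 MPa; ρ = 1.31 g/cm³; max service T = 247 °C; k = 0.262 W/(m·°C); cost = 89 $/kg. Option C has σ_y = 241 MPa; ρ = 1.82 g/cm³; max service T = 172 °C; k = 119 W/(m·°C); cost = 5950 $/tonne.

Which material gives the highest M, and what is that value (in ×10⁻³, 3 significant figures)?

option C, M = 21.3×10⁻³

Screen on constraints: max service T ≥ 132 °C; k ≥ 0.225 W/(m·K); cost ≤ 19 $/kg. Survivors: option B, option C.
After converting to SI:
  option B: σ_y = 59.10 MPa, ρ = 2280 kg/m³
  option C: σ_y = 241.0 MPa, ρ = 1820 kg/m³
  option C: M = 21.3×10⁻³
  option B: M = 6.65×10⁻³
Highest index: option C.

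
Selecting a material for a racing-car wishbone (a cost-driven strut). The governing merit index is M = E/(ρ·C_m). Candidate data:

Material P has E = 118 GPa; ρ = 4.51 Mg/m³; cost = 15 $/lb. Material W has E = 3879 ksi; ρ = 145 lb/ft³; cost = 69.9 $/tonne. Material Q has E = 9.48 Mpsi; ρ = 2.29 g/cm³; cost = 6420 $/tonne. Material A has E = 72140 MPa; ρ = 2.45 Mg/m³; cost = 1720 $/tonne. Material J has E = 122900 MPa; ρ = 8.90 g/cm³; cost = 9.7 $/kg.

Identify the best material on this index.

material W

In SI units:
  material P: E = 118.0 GPa, ρ = 4510 kg/m³, cost = 33.07 $/kg
  material W: E = 26.74 GPa, ρ = 2323 kg/m³, cost = 0.06990 $/kg
  material Q: E = 65.36 GPa, ρ = 2290 kg/m³, cost = 6.420 $/kg
  material A: E = 72.14 GPa, ρ = 2450 kg/m³, cost = 1.720 $/kg
  material J: E = 122.9 GPa, ρ = 8900 kg/m³, cost = 9.700 $/kg
  material W: M = 165 MN·m per $
  material A: M = 17.1 MN·m per $
  material Q: M = 4.45 MN·m per $
  material J: M = 1.42 MN·m per $
  material P: M = 0.791 MN·m per $
Highest index: material W.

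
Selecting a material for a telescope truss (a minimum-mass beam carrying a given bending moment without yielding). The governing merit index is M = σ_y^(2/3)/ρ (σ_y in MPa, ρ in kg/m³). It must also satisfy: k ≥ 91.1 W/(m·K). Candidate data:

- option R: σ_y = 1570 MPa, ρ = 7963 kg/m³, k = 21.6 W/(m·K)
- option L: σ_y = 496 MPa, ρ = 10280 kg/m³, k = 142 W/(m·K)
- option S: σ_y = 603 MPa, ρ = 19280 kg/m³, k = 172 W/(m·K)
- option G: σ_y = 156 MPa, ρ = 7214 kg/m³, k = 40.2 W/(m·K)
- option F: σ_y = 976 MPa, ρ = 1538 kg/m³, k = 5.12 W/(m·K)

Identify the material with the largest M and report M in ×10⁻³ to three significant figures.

Screen on constraints: k ≥ 91.1 W/(m·K). Survivors: option L, option S.
Evaluate M for each candidate:
  option L: M = 6.10×10⁻³
  option S: M = 3.70×10⁻³
Option L has the largest M.

option L, M = 6.10×10⁻³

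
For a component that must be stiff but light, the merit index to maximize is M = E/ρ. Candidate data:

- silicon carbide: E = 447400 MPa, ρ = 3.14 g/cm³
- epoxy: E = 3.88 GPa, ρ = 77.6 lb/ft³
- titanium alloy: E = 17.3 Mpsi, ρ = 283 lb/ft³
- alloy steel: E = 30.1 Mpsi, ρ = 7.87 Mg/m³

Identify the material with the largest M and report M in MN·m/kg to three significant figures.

silicon carbide, M = 142 MN·m/kg

Putting every candidate on a common basis:
  silicon carbide: E = 447.4 GPa, ρ = 3140 kg/m³
  epoxy: E = 3.880 GPa, ρ = 1243 kg/m³
  titanium alloy: E = 119.3 GPa, ρ = 4533 kg/m³
  alloy steel: E = 207.5 GPa, ρ = 7870 kg/m³
  silicon carbide: M = 142 MN·m/kg
  alloy steel: M = 26.4 MN·m/kg
  titanium alloy: M = 26.3 MN·m/kg
  epoxy: M = 3.12 MN·m/kg
Silicon carbide ranks first.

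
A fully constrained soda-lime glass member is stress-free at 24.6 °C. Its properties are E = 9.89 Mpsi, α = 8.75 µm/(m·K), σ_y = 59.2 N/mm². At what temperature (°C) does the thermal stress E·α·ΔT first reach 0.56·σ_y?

E = 9.89 Mpsi = 68.19 GPa.
σ_y = 59.2 N/mm² = 59.20 MPa.
E·α·ΔT = 33.15 MPa ⇒ ΔT = 33.15 / (68.19×10³ × 8.75×10⁻⁶) = 55.56 K.
T = 24.6 + 55.56 = 80.16 °C.

80.2 °C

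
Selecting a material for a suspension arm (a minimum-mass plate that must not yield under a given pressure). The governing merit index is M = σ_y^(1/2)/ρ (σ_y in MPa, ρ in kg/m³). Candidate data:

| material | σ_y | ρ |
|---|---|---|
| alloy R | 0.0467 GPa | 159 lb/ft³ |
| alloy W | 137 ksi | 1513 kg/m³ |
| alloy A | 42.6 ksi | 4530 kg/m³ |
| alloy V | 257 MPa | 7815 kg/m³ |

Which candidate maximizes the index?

alloy W

After converting to SI:
  alloy R: σ_y = 46.70 MPa, ρ = 2547 kg/m³
  alloy W: σ_y = 944.6 MPa, ρ = 1513 kg/m³
  alloy A: σ_y = 293.7 MPa, ρ = 4530 kg/m³
  alloy V: σ_y = 257.0 MPa, ρ = 7815 kg/m³
  alloy W: M = 20.3×10⁻³
  alloy A: M = 3.78×10⁻³
  alloy R: M = 2.68×10⁻³
  alloy V: M = 2.05×10⁻³
Alloy W ranks first.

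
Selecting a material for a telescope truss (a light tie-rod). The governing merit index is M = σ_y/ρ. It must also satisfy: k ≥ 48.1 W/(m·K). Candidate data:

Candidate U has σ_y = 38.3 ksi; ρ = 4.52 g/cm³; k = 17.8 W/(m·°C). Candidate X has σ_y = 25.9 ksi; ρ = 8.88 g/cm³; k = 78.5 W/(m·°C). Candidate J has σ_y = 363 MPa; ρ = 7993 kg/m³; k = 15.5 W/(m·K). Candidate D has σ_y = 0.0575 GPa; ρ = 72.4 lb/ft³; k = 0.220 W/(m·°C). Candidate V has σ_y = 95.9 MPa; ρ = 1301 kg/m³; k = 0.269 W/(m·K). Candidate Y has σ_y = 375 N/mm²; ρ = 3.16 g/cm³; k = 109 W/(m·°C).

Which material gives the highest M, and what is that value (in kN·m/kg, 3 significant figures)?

Screen on constraints: k ≥ 48.1 W/(m·K). Survivors: candidate X, candidate Y.
After converting to SI:
  candidate X: σ_y = 178.6 MPa, ρ = 8880 kg/m³
  candidate Y: σ_y = 375.0 MPa, ρ = 3160 kg/m³
  candidate Y: M = 119 kN·m/kg
  candidate X: M = 20.1 kN·m/kg
Highest index: candidate Y.

candidate Y, M = 119 kN·m/kg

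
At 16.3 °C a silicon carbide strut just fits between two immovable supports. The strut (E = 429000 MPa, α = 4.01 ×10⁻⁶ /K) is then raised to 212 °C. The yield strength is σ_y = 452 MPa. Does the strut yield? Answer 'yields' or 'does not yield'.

E = 429000 MPa = 429.0 GPa.
ΔT = 195.7 K. Constrained thermal stress σ = E·α·ΔT = 429.0×10³ MPa × 4.01×10⁻⁶ × 195.7 = 337 MPa (compressive).
Compare to σ_y = 452 MPa: σ < σ_y, so it does not yield.

does not yield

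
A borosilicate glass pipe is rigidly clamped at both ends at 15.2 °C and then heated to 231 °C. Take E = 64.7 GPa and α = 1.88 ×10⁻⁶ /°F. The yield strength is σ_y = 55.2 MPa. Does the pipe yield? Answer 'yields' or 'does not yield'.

α = 1.88×10⁻⁶/°F × 9/5 = 3.38×10⁻⁶/K.
ΔT = 215.8 K. Constrained thermal stress σ = E·α·ΔT = 64.70×10³ MPa × 3.38×10⁻⁶ × 215.8 = 47.2 MPa (compressive).
Compare to σ_y = 55.2 MPa: σ < σ_y, so it does not yield.

does not yield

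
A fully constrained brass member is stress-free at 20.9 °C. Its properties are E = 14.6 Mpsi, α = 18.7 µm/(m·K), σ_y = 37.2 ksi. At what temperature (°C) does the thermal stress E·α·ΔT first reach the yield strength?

157 °C

E = 14.6 Mpsi = 100.7 GPa.
σ_y = 37.2 ksi = 256.5 MPa.
E·α·ΔT = 256.5 MPa ⇒ ΔT = 256.5 / (100.7×10³ × 18.7×10⁻⁶) = 136.3 K.
T = 20.9 + 136.3 = 157.2 °C.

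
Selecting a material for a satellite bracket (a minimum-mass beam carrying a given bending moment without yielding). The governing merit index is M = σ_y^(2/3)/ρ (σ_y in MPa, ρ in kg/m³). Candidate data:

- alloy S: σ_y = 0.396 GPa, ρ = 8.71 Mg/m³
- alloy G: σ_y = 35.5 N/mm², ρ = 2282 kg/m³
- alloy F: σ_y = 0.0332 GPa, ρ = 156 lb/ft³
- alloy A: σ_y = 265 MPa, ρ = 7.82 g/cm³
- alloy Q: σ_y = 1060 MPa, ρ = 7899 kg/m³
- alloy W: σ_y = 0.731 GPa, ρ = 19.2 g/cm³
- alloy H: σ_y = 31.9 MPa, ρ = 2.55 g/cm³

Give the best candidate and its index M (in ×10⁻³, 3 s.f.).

After converting to SI:
  alloy S: σ_y = 396.0 MPa, ρ = 8710 kg/m³
  alloy G: σ_y = 35.50 MPa, ρ = 2282 kg/m³
  alloy F: σ_y = 33.20 MPa, ρ = 2499 kg/m³
  alloy A: σ_y = 265.0 MPa, ρ = 7820 kg/m³
  alloy Q: σ_y = 1060 MPa, ρ = 7899 kg/m³
  alloy W: σ_y = 731.0 MPa, ρ = 19200 kg/m³
  alloy H: σ_y = 31.90 MPa, ρ = 2550 kg/m³
  alloy Q: M = 13.2×10⁻³
  alloy S: M = 6.19×10⁻³
  alloy A: M = 5.28×10⁻³
  alloy G: M = 4.73×10⁻³
  alloy W: M = 4.23×10⁻³
  alloy F: M = 4.13×10⁻³
  alloy H: M = 3.94×10⁻³
Alloy Q ranks first.

alloy Q, M = 13.2×10⁻³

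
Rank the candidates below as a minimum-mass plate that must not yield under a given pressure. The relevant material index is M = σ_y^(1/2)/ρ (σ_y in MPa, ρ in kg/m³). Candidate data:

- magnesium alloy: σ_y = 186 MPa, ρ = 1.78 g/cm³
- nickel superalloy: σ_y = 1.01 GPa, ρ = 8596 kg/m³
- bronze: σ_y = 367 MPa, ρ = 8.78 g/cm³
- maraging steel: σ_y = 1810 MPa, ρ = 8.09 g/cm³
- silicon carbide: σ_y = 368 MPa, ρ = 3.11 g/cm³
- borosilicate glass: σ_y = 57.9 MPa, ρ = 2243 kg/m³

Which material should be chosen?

magnesium alloy

After converting to SI:
  magnesium alloy: σ_y = 186.0 MPa, ρ = 1780 kg/m³
  nickel superalloy: σ_y = 1010 MPa, ρ = 8596 kg/m³
  bronze: σ_y = 367.0 MPa, ρ = 8780 kg/m³
  maraging steel: σ_y = 1810 MPa, ρ = 8090 kg/m³
  silicon carbide: σ_y = 368.0 MPa, ρ = 3110 kg/m³
  borosilicate glass: σ_y = 57.90 MPa, ρ = 2243 kg/m³
  magnesium alloy: M = 7.66×10⁻³
  silicon carbide: M = 6.17×10⁻³
  maraging steel: M = 5.26×10⁻³
  nickel superalloy: M = 3.70×10⁻³
  borosilicate glass: M = 3.39×10⁻³
  bronze: M = 2.18×10⁻³
Magnesium alloy ranks first.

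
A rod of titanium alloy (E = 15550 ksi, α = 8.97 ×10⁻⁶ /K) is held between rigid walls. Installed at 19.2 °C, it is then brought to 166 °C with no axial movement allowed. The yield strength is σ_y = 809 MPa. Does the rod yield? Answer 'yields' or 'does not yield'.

E = 15550 ksi = 107.2 GPa.
ΔT = 146.8 K. Constrained thermal stress σ = E·α·ΔT = 107.2×10³ MPa × 8.97×10⁻⁶ × 146.8 = 141 MPa (compressive).
Compare to σ_y = 809 MPa: σ < σ_y, so it does not yield.

does not yield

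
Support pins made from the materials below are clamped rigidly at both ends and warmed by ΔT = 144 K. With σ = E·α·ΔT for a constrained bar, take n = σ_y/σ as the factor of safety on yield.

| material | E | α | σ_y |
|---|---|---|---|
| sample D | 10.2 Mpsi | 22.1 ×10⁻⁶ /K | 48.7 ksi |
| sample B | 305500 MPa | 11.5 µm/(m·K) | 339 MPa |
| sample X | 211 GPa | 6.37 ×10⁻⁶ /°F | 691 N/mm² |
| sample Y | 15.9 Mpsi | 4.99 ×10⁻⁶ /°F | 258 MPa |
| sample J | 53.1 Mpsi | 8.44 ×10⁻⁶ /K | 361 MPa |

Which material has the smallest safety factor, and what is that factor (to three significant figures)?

sample B, n = 0.670

With everything in SI (GPa, ×10⁻⁶/K, MPa):
  sample D: E = 70.33, α = 22.1, σ_y = 335.8 → σ = 224 MPa, n = 1.50
  sample B: E = 305.5, α = 11.5, σ_y = 339.0 → σ = 506 MPa, n = 0.670
  sample X: E = 211.0, α = 11.5, σ_y = 691.0 → σ = 348 MPa, n = 1.98
  sample Y: E = 109.6, α = 8.98, σ_y = 258.0 → σ = 142 MPa, n = 1.82
  sample J: E = 366.1, α = 8.44, σ_y = 361.0 → σ = 445 MPa, n = 0.811
Sample B has the lowest safety factor, n = 0.670.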